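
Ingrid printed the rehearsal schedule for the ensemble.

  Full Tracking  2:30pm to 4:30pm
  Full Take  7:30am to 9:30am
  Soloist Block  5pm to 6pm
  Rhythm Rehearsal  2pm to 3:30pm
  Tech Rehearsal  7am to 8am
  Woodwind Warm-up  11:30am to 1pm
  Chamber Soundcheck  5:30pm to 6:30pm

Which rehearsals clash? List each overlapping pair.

Chamber Soundcheck & Soloist Block, Full Take & Tech Rehearsal, Full Tracking & Rhythm Rehearsal

Sorted by start: Tech Rehearsal, Full Take, Woodwind Warm-up, Rhythm Rehearsal, Full Tracking, Soloist Block, Chamber Soundcheck.
Full Take starts before Tech Rehearsal ends → Tech Rehearsal and Full Take overlap.
Woodwind Warm-up starts after Tech Rehearsal ends; Tech Rehearsal is clear from here.
Woodwind Warm-up starts after Full Take ends; Full Take is clear from here.
Rhythm Rehearsal starts after Woodwind Warm-up ends; Woodwind Warm-up is clear from here.
Full Tracking starts before Rhythm Rehearsal ends → Rhythm Rehearsal and Full Tracking overlap.
Soloist Block starts after Rhythm Rehearsal ends; Rhythm Rehearsal is clear from here.
Soloist Block starts after Full Tracking ends; Full Tracking is clear from here.
Chamber Soundcheck starts before Soloist Block ends → Soloist Block and Chamber Soundcheck overlap.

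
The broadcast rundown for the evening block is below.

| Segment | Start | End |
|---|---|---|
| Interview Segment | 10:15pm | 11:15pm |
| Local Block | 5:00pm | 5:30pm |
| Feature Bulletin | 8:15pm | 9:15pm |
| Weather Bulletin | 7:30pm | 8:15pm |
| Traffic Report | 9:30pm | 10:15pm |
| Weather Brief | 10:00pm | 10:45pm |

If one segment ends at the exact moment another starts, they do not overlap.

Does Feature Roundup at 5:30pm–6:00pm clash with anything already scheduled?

Local Block: ends 5:30pm at or before Feature Roundup starts 5:30pm → clear.
Weather Bulletin: starts 7:30pm at or after Feature Roundup ends 6:00pm → clear.
Feature Bulletin: starts 8:15pm at or after Feature Roundup ends 6:00pm → clear.
Traffic Report: starts 9:30pm at or after Feature Roundup ends 6:00pm → clear.
Weather Brief: starts 10:00pm at or after Feature Roundup ends 6:00pm → clear.
Interview Segment: starts 10:15pm at or after Feature Roundup ends 6:00pm → clear.

No — it doesn't clash with anything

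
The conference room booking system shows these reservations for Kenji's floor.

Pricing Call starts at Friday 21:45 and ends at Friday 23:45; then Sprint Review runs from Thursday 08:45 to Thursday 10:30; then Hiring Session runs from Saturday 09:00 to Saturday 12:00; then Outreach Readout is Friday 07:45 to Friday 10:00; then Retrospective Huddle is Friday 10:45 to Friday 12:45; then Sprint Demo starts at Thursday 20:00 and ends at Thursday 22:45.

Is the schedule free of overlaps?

Yes

Two intervals overlap when each starts before the other ends.
Sorted by start: Sprint Review, Sprint Demo, Outreach Readout, Retrospective Huddle, Pricing Call, Hiring Session.
Sprint Demo starts after Sprint Review ends — done with Sprint Review.
Outreach Readout starts after Sprint Demo ends — done with Sprint Demo.
Retrospective Huddle starts after Outreach Readout ends — done with Outreach Readout.
Pricing Call starts after Retrospective Huddle ends — done with Retrospective Huddle.
Hiring Session starts after Pricing Call ends.
Every pair is clear; the schedule has no overlaps.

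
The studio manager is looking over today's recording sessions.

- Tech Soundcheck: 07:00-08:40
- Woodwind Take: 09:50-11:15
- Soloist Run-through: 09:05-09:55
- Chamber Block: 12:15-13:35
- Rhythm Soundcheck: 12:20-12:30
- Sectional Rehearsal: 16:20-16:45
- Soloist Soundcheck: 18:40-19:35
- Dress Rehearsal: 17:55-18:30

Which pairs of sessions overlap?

Chamber Block & Rhythm Soundcheck, Soloist Run-through & Woodwind Take

Sorted by start: Tech Soundcheck, Soloist Run-through, Woodwind Take, Chamber Block, Rhythm Soundcheck, Sectional Rehearsal, Dress Rehearsal, Soloist Soundcheck.
Soloist Run-through starts after Tech Soundcheck ends, so Tech Soundcheck has no further overlaps.
Woodwind Take starts before Soloist Run-through ends → Soloist Run-through and Woodwind Take overlap.
Chamber Block starts after Soloist Run-through ends, so Soloist Run-through has no further overlaps.
Chamber Block starts after Woodwind Take ends, so Woodwind Take has no further overlaps.
Rhythm Soundcheck starts before Chamber Block ends → Chamber Block and Rhythm Soundcheck overlap.
Sectional Rehearsal starts after Chamber Block ends, so Chamber Block has no further overlaps.
Sectional Rehearsal starts after Rhythm Soundcheck ends, so Rhythm Soundcheck has no further overlaps.
Dress Rehearsal starts after Sectional Rehearsal ends, so Sectional Rehearsal has no further overlaps.
Soloist Soundcheck starts after Dress Rehearsal ends.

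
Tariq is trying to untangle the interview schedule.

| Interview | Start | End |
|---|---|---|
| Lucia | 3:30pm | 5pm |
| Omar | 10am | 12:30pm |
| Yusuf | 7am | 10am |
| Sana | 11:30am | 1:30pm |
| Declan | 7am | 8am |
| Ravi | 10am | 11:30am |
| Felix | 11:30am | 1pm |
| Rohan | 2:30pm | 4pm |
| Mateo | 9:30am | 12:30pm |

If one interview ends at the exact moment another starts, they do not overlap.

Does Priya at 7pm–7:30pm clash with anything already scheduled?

Yusuf: ends 10am at or before Priya starts 7pm → clear.
Declan: ends 8am at or before Priya starts 7pm → clear.
Mateo: ends 12:30pm at or before Priya starts 7pm → clear.
Omar: ends 12:30pm at or before Priya starts 7pm → clear.
Ravi: ends 11:30am at or before Priya starts 7pm → clear.
Sana: ends 1:30pm at or before Priya starts 7pm → clear.
Felix: ends 1pm at or before Priya starts 7pm → clear.
Rohan: ends 4pm at or before Priya starts 7pm → clear.
Lucia: ends 5pm at or before Priya starts 7pm → clear.

No — it doesn't clash with anything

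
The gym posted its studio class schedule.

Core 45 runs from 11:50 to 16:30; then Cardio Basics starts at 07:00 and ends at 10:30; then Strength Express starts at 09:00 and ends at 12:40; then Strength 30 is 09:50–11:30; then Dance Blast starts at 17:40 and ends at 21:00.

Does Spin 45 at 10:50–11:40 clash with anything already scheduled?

Yes — it overlaps Strength 30, Strength Express

Cardio Basics: ends 10:30 at or before Spin 45 starts 10:50 → clear.
Strength Express: starts 09:00 before Spin 45 ends 11:40, and ends 12:40 after Spin 45 starts 10:50 → overlap.
Strength 30: starts 09:50 before Spin 45 ends 11:40, and ends 11:30 after Spin 45 starts 10:50 → overlap.
Core 45: starts 11:50 at or after Spin 45 ends 11:40 → clear.
Dance Blast: starts 17:40 at or after Spin 45 ends 11:40 → clear.
Spin 45 overlaps Strength Express, Strength 30.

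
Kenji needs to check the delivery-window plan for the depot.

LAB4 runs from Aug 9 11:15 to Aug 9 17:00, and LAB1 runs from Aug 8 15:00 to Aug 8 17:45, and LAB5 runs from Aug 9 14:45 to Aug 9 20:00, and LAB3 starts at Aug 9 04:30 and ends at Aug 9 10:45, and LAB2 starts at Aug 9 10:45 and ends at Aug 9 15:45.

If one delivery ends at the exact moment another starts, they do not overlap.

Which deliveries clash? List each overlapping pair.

Sorted by start: LAB1, LAB3, LAB2, LAB4, LAB5.
LAB3 starts after LAB1 ends, so LAB1 has no further overlaps.
LAB2 starts exactly when LAB3 ends (back-to-back, no overlap), so LAB3 has no further overlaps.
LAB4 starts before LAB2 ends → LAB2 and LAB4 overlap.
LAB5 starts before LAB2 ends → LAB2 and LAB5 overlap.
LAB5 starts before LAB4 ends → LAB4 and LAB5 overlap.

LAB2 & LAB4, LAB2 & LAB5, LAB4 & LAB5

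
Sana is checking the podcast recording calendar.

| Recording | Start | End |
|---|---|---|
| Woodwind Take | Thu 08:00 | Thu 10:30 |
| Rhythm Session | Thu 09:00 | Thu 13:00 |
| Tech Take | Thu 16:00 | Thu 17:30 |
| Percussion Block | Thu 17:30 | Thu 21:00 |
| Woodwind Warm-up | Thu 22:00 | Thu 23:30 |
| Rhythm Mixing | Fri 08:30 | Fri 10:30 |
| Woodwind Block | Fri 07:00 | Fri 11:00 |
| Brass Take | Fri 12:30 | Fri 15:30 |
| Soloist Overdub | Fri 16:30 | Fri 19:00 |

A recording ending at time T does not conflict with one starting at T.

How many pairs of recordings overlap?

2

Check each pair: they overlap iff neither finishes before the other starts.
Sorted by start: Woodwind Take, Rhythm Session, Tech Take, Percussion Block, Woodwind Warm-up, Woodwind Block, Rhythm Mixing, Brass Take, Soloist Overdub.
Rhythm Session starts before Woodwind Take ends → Woodwind Take and Rhythm Session overlap.
Tech Take starts after Woodwind Take ends, so Woodwind Take has no further overlaps.
Tech Take starts after Rhythm Session ends, so Rhythm Session has no further overlaps.
Percussion Block starts exactly when Tech Take ends (back-to-back, no overlap), so Tech Take has no further overlaps.
Woodwind Warm-up starts after Percussion Block ends, so Percussion Block has no further overlaps.
Woodwind Block starts after Woodwind Warm-up ends, so Woodwind Warm-up has no further overlaps.
Rhythm Mixing starts before Woodwind Block ends → Woodwind Block and Rhythm Mixing overlap.
Brass Take starts after Woodwind Block ends, so Woodwind Block has no further overlaps.
Brass Take starts after Rhythm Mixing ends, so Rhythm Mixing has no further overlaps.
Soloist Overdub starts after Brass Take ends.
Overlapping pairs: Rhythm Mixing & Woodwind Block, Rhythm Session & Woodwind Take — 2 in total.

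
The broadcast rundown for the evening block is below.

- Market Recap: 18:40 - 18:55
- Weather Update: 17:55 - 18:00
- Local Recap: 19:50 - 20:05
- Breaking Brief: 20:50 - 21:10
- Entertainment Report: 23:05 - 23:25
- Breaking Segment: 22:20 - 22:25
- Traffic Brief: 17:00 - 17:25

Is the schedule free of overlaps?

Two intervals overlap when each starts before the other ends.
Sorted by start: Traffic Brief, Weather Update, Market Recap, Local Recap, Breaking Brief, Breaking Segment, Entertainment Report.
Weather Update starts after Traffic Brief ends, so Traffic Brief has no further overlaps.
Market Recap starts after Weather Update ends, so Weather Update has no further overlaps.
Local Recap starts after Market Recap ends, so Market Recap has no further overlaps.
Breaking Brief starts after Local Recap ends, so Local Recap has no further overlaps.
Breaking Segment starts after Breaking Brief ends, so Breaking Brief has no further overlaps.
Entertainment Report starts after Breaking Segment ends.
Every pair is clear; the schedule has no overlaps.

Yes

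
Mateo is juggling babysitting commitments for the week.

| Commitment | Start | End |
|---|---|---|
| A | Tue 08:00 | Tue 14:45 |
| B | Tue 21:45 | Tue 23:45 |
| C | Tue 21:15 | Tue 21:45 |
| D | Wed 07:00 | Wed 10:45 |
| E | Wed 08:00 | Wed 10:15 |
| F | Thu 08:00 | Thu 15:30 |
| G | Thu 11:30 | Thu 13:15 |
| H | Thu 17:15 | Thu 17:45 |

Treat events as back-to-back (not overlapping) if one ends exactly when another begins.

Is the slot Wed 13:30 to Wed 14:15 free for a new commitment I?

Yes — the slot is free

A: ends Tue 14:45 at or before I starts Wed 13:30 → clear.
C: ends Tue 21:45 at or before I starts Wed 13:30 → clear.
B: ends Tue 23:45 at or before I starts Wed 13:30 → clear.
D: ends Wed 10:45 at or before I starts Wed 13:30 → clear.
E: ends Wed 10:15 at or before I starts Wed 13:30 → clear.
F: starts Thu 08:00 at or after I ends Wed 14:15 → clear.
G: starts Thu 11:30 at or after I ends Wed 14:15 → clear.
H: starts Thu 17:15 at or after I ends Wed 14:15 → clear.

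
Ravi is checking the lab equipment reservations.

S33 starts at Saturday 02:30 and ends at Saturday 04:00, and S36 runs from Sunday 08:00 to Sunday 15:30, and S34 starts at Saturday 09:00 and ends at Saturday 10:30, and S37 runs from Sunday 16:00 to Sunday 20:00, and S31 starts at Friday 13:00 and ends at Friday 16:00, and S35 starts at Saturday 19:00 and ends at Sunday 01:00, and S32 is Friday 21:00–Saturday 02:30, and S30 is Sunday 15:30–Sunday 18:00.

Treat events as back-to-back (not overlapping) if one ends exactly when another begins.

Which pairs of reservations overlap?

Sorted by start: S31, S32, S33, S34, S35, S36, S30, S37.
S32 starts after S31 ends, so S31 has no further overlaps.
S33 starts exactly when S32 ends (back-to-back, no overlap), so S32 has no further overlaps.
S34 starts after S33 ends, so S33 has no further overlaps.
S35 starts after S34 ends, so S34 has no further overlaps.
S36 starts after S35 ends, so S35 has no further overlaps.
S30 starts exactly when S36 ends (back-to-back, no overlap), so S36 has no further overlaps.
S37 starts before S30 ends → S30 and S37 overlap.

S30 & S37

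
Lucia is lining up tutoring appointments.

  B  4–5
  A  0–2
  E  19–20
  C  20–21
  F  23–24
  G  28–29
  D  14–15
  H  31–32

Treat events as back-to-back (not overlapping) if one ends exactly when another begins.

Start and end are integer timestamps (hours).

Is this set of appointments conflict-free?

Sorted by start: A, B, D, E, C, F, G, H.
B starts after A ends — done with A.
D starts after B ends — done with B.
E starts after D ends — done with D.
C starts exactly when E ends (back-to-back, no overlap) — done with E.
F starts after C ends — done with C.
G starts after F ends — done with F.
H starts after G ends.
Every pair is clear; the schedule has no overlaps.

Yes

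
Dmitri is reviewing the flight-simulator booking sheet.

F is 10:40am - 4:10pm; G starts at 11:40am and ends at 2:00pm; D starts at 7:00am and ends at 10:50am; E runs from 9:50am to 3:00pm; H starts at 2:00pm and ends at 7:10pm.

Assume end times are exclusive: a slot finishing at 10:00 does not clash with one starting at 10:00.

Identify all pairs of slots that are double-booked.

Sorted by start: D, E, F, G, H.
E starts before D ends → D and E overlap.
F starts before D ends → D and F overlap.
G starts after D ends, so nothing later overlaps D either.
F starts before E ends → E and F overlap.
G starts before E ends → E and G overlap.
H starts before E ends → E and H overlap.
G starts before F ends → F and G overlap.
H starts before F ends → F and H overlap.
H starts exactly when G ends (back-to-back, no overlap).

D & E, D & F, E & F, E & G, E & H, F & G, F & H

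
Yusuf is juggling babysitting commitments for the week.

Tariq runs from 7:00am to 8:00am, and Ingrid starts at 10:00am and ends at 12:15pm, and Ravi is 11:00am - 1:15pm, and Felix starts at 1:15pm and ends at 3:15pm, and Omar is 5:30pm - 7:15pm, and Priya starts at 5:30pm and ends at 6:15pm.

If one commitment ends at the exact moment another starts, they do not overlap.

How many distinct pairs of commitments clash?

2

Sorted by start: Tariq, Ingrid, Ravi, Felix, Omar, Priya.
Ingrid starts after Tariq ends — done with Tariq.
Ravi starts before Ingrid ends → Ingrid and Ravi overlap.
Felix starts after Ingrid ends — done with Ingrid.
Felix starts exactly when Ravi ends (back-to-back, no overlap) — done with Ravi.
Omar starts after Felix ends — done with Felix.
Priya starts before Omar ends → Omar and Priya overlap.
Overlapping pairs: Ingrid & Ravi, Omar & Priya — 2 in total.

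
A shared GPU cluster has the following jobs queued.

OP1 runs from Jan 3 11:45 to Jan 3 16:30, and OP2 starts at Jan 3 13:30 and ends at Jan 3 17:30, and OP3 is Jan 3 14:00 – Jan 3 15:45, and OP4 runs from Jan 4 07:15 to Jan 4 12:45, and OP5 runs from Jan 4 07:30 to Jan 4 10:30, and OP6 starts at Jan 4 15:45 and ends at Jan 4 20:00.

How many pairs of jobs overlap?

4

Sorted by start: OP1, OP2, OP3, OP4, OP5, OP6.
OP2 starts before OP1 ends → OP1 and OP2 overlap.
OP3 starts before OP1 ends → OP1 and OP3 overlap.
OP4 starts after OP1 ends, so OP1 has no further overlaps.
OP3 starts before OP2 ends → OP2 and OP3 overlap.
OP4 starts after OP2 ends, so OP2 has no further overlaps.
OP4 starts after OP3 ends, so OP3 has no further overlaps.
OP5 starts before OP4 ends → OP4 and OP5 overlap.
OP6 starts after OP4 ends.
OP6 starts after OP5 ends.
Overlapping pairs: OP1 & OP2, OP1 & OP3, OP2 & OP3, OP4 & OP5 — 4 in total.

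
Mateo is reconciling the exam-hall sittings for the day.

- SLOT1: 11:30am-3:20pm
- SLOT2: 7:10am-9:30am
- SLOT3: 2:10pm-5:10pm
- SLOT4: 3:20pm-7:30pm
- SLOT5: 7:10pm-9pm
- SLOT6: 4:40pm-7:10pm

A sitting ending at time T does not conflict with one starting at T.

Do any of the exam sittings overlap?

Sorted by start: SLOT2, SLOT1, SLOT3, SLOT4, SLOT6, SLOT5.
SLOT1 starts after SLOT2 ends — done with SLOT2.
SLOT3 starts before SLOT1 ends → SLOT1 and SLOT3 overlap.
That's a conflict, so the schedule is not conflict-free.

Yes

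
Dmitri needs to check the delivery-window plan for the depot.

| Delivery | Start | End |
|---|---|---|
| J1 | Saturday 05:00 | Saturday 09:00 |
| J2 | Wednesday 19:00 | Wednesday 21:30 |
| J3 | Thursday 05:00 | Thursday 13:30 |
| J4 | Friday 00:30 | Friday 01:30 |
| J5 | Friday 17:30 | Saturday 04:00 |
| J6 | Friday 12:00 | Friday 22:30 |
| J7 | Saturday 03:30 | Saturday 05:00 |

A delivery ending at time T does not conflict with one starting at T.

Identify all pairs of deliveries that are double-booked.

J5 & J6, J5 & J7

Sorted by start: J2, J3, J4, J6, J5, J7, J1.
J3 starts after J2 ends — done with J2.
J4 starts after J3 ends — done with J3.
J6 starts after J4 ends — done with J4.
J5 starts before J6 ends → J6 and J5 overlap.
J7 starts after J6 ends — done with J6.
J7 starts before J5 ends → J5 and J7 overlap.
J1 starts after J5 ends.
J1 starts exactly when J7 ends (back-to-back, no overlap).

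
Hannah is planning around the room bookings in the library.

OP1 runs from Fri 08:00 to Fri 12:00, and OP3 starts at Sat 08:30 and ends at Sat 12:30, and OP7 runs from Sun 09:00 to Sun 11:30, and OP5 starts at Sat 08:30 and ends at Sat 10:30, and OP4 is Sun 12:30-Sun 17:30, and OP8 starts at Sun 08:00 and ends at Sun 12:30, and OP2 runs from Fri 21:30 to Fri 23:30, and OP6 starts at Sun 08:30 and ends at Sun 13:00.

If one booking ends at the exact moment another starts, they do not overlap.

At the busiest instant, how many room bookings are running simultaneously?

3

Walk through starts and ends in time order (an end at T is processed before a start at T):
Fri 08:00 start OP1 → 1
Fri 12:00 end OP1 → 0
Fri 21:30 start OP2 → 1
Fri 23:30 end OP2 → 0
Sat 08:30 start OP3 → 1
Sat 08:30 start OP5 → 2
Sat 10:30 end OP5 → 1
Sat 12:30 end OP3 → 0
Sun 08:00 start OP8 → 1
Sun 08:30 start OP6 → 2
Sun 09:00 start OP7 → 3
Sun 11:30 end OP7 → 2
Sun 12:30 end OP8 → 1
Sun 12:30 start OP4 → 2
Sun 13:00 end OP6 → 1
Sun 17:30 end OP4 → 0
Peak is 3, at Sun 09:00 (OP6, OP7, OP8).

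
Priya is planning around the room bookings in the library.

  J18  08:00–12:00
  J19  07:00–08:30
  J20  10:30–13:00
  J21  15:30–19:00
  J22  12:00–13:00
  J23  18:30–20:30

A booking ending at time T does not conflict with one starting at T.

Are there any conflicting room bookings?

Yes

Sorted by start: J19, J18, J20, J22, J21, J23.
J18 starts before J19 ends → J19 and J18 overlap.
That's a conflict, so the schedule is not conflict-free.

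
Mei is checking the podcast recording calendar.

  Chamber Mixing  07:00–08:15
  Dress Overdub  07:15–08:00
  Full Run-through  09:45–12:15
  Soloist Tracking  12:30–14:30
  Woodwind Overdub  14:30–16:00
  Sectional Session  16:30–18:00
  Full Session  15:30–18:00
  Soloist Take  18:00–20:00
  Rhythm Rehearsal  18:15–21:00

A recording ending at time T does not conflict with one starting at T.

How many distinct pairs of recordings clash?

4

Two intervals overlap when each starts before the other ends.
Sorted by start: Chamber Mixing, Dress Overdub, Full Run-through, Soloist Tracking, Woodwind Overdub, Full Session, Sectional Session, Soloist Take, Rhythm Rehearsal.
Dress Overdub starts before Chamber Mixing ends → Chamber Mixing and Dress Overdub overlap.
Full Run-through starts after Chamber Mixing ends, so Chamber Mixing has no further overlaps.
Full Run-through starts after Dress Overdub ends, so Dress Overdub has no further overlaps.
Soloist Tracking starts after Full Run-through ends, so Full Run-through has no further overlaps.
Woodwind Overdub starts exactly when Soloist Tracking ends (back-to-back, no overlap), so Soloist Tracking has no further overlaps.
Full Session starts before Woodwind Overdub ends → Woodwind Overdub and Full Session overlap.
Sectional Session starts after Woodwind Overdub ends, so Woodwind Overdub has no further overlaps.
Sectional Session starts before Full Session ends → Full Session and Sectional Session overlap.
Soloist Take starts exactly when Full Session ends (back-to-back, no overlap), so Full Session has no further overlaps.
Soloist Take starts exactly when Sectional Session ends (back-to-back, no overlap), so Sectional Session has no further overlaps.
Rhythm Rehearsal starts before Soloist Take ends → Soloist Take and Rhythm Rehearsal overlap.
Overlapping pairs: Chamber Mixing & Dress Overdub, Full Session & Sectional Session, Full Session & Woodwind Overdub, Rhythm Rehearsal & Soloist Take — 4 in total.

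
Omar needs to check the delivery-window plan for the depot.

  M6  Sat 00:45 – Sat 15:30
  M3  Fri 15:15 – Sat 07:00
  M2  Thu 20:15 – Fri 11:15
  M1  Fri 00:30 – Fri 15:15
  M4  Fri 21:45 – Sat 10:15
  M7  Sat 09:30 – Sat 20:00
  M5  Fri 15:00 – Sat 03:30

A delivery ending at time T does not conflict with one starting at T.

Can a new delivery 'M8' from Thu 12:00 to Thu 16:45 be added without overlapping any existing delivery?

Yes — the slot is free

M2: starts Thu 20:15 at or after M8 ends Thu 16:45 → clear.
M1: starts Fri 00:30 at or after M8 ends Thu 16:45 → clear.
M5: starts Fri 15:00 at or after M8 ends Thu 16:45 → clear.
M3: starts Fri 15:15 at or after M8 ends Thu 16:45 → clear.
M4: starts Fri 21:45 at or after M8 ends Thu 16:45 → clear.
M6: starts Sat 00:45 at or after M8 ends Thu 16:45 → clear.
M7: starts Sat 09:30 at or after M8 ends Thu 16:45 → clear.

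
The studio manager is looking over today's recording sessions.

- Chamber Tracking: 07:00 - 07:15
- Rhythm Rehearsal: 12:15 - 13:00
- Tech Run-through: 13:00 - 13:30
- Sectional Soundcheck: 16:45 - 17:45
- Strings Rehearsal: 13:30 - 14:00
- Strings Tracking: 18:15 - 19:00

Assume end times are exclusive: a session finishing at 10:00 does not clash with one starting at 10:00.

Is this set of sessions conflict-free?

Two intervals overlap when each starts before the other ends.
Sorted by start: Chamber Tracking, Rhythm Rehearsal, Tech Run-through, Strings Rehearsal, Sectional Soundcheck, Strings Tracking.
Rhythm Rehearsal starts after Chamber Tracking ends — done with Chamber Tracking.
Tech Run-through starts exactly when Rhythm Rehearsal ends (back-to-back, no overlap) — done with Rhythm Rehearsal.
Strings Rehearsal starts exactly when Tech Run-through ends (back-to-back, no overlap) — done with Tech Run-through.
Sectional Soundcheck starts after Strings Rehearsal ends — done with Strings Rehearsal.
Strings Tracking starts after Sectional Soundcheck ends.
Every pair is clear; the schedule has no overlaps.

Yes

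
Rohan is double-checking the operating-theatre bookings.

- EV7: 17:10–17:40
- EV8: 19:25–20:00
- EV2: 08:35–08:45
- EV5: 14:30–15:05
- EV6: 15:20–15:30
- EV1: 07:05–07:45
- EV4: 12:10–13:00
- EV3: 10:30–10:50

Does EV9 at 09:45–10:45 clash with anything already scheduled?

EV1: ends 07:45 at or before EV9 starts 09:45 → clear.
EV2: ends 08:45 at or before EV9 starts 09:45 → clear.
EV3: starts 10:30 before EV9 ends 10:45, and ends 10:50 after EV9 starts 09:45 → overlap.
EV4: starts 12:10 at or after EV9 ends 10:45 → clear.
EV5: starts 14:30 at or after EV9 ends 10:45 → clear.
EV6: starts 15:20 at or after EV9 ends 10:45 → clear.
EV7: starts 17:10 at or after EV9 ends 10:45 → clear.
EV8: starts 19:25 at or after EV9 ends 10:45 → clear.
EV9 overlaps EV3.

Yes — it overlaps EV3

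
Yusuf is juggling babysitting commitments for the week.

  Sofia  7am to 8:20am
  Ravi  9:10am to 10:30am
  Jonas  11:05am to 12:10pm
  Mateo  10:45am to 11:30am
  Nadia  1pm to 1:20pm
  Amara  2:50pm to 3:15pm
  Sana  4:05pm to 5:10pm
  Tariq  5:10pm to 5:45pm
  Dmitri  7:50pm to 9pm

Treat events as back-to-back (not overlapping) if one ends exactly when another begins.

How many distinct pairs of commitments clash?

Check each pair: they overlap iff neither finishes before the other starts.
Sorted by start: Sofia, Ravi, Mateo, Jonas, Nadia, Amara, Sana, Tariq, Dmitri.
Ravi starts after Sofia ends, so nothing later overlaps Sofia either.
Mateo starts after Ravi ends, so nothing later overlaps Ravi either.
Jonas starts before Mateo ends → Mateo and Jonas overlap.
Nadia starts after Mateo ends, so nothing later overlaps Mateo either.
Nadia starts after Jonas ends, so nothing later overlaps Jonas either.
Amara starts after Nadia ends, so nothing later overlaps Nadia either.
Sana starts after Amara ends, so nothing later overlaps Amara either.
Tariq starts exactly when Sana ends (back-to-back, no overlap), so nothing later overlaps Sana either.
Dmitri starts after Tariq ends.
Overlapping pairs: Jonas & Mateo — 1 in total.

1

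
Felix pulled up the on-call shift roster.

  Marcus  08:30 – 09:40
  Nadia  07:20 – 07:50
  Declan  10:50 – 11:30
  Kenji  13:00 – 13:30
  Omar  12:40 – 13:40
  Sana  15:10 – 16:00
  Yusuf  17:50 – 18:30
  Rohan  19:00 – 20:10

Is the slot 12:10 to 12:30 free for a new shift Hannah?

Yes — the slot is free

Nadia: ends 07:50 at or before Hannah starts 12:10 → clear.
Marcus: ends 09:40 at or before Hannah starts 12:10 → clear.
Declan: ends 11:30 at or before Hannah starts 12:10 → clear.
Omar: starts 12:40 at or after Hannah ends 12:30 → clear.
Kenji: starts 13:00 at or after Hannah ends 12:30 → clear.
Sana: starts 15:10 at or after Hannah ends 12:30 → clear.
Yusuf: starts 17:50 at or after Hannah ends 12:30 → clear.
Rohan: starts 19:00 at or after Hannah ends 12:30 → clear.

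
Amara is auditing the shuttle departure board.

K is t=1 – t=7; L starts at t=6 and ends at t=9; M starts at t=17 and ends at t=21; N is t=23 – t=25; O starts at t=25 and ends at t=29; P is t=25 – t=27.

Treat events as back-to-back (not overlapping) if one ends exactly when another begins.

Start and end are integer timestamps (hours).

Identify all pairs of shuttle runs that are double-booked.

K & L, O & P

Check each pair: they overlap iff neither finishes before the other starts.
Sorted by start: K, L, M, N, O, P.
L starts before K ends → K and L overlap.
M starts after K ends; K is clear from here.
M starts after L ends; L is clear from here.
N starts after M ends; M is clear from here.
O starts exactly when N ends (back-to-back, no overlap); N is clear from here.
P starts before O ends → O and P overlap.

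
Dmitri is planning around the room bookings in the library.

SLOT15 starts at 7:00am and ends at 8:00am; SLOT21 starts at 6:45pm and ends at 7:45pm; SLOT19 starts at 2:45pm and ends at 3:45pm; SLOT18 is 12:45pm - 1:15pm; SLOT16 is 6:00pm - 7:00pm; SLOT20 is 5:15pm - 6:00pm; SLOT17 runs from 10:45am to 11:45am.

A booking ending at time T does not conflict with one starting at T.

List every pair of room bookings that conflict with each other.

SLOT16 & SLOT21

Sorted by start: SLOT15, SLOT17, SLOT18, SLOT19, SLOT20, SLOT16, SLOT21.
SLOT17 starts after SLOT15 ends, so SLOT15 has no further overlaps.
SLOT18 starts after SLOT17 ends, so SLOT17 has no further overlaps.
SLOT19 starts after SLOT18 ends, so SLOT18 has no further overlaps.
SLOT20 starts after SLOT19 ends, so SLOT19 has no further overlaps.
SLOT16 starts exactly when SLOT20 ends (back-to-back, no overlap), so SLOT20 has no further overlaps.
SLOT21 starts before SLOT16 ends → SLOT16 and SLOT21 overlap.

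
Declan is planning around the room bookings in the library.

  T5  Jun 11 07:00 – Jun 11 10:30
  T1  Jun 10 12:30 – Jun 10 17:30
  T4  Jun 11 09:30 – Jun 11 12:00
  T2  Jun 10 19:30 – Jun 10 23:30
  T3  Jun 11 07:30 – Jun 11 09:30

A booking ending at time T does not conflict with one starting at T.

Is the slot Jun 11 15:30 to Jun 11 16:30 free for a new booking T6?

T1: ends Jun 10 17:30 at or before T6 starts Jun 11 15:30 → clear.
T2: ends Jun 10 23:30 at or before T6 starts Jun 11 15:30 → clear.
T5: ends Jun 11 10:30 at or before T6 starts Jun 11 15:30 → clear.
T3: ends Jun 11 09:30 at or before T6 starts Jun 11 15:30 → clear.
T4: ends Jun 11 12:00 at or before T6 starts Jun 11 15:30 → clear.

Yes — the slot is free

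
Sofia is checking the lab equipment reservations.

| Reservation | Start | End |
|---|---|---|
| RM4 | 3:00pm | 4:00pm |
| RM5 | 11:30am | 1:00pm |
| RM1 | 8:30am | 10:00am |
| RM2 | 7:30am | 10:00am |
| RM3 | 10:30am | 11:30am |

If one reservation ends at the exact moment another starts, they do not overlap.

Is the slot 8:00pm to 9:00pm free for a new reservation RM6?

RM2: ends 10:00am at or before RM6 starts 8:00pm → clear.
RM1: ends 10:00am at or before RM6 starts 8:00pm → clear.
RM3: ends 11:30am at or before RM6 starts 8:00pm → clear.
RM5: ends 1:00pm at or before RM6 starts 8:00pm → clear.
RM4: ends 4:00pm at or before RM6 starts 8:00pm → clear.

Yes — the slot is free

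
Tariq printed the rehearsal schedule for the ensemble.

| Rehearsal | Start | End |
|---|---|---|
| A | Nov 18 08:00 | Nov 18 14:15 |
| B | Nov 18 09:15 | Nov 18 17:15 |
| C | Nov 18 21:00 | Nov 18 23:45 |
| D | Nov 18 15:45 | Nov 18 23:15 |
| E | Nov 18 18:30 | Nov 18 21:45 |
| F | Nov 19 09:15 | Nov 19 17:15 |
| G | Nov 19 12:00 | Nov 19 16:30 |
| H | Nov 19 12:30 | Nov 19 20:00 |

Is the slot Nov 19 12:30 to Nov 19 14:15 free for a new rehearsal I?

No — it overlaps F, G, H

A: ends Nov 18 14:15 at or before I starts Nov 19 12:30 → clear.
B: ends Nov 18 17:15 at or before I starts Nov 19 12:30 → clear.
D: ends Nov 18 23:15 at or before I starts Nov 19 12:30 → clear.
E: ends Nov 18 21:45 at or before I starts Nov 19 12:30 → clear.
C: ends Nov 18 23:45 at or before I starts Nov 19 12:30 → clear.
F: starts Nov 19 09:15 before I ends Nov 19 14:15, and ends Nov 19 17:15 after I starts Nov 19 12:30 → overlap.
G: starts Nov 19 12:00 before I ends Nov 19 14:15, and ends Nov 19 16:30 after I starts Nov 19 12:30 → overlap.
H: starts Nov 19 12:30 before I ends Nov 19 14:15, and ends Nov 19 20:00 after I starts Nov 19 12:30 → overlap.
I overlaps F, G, H.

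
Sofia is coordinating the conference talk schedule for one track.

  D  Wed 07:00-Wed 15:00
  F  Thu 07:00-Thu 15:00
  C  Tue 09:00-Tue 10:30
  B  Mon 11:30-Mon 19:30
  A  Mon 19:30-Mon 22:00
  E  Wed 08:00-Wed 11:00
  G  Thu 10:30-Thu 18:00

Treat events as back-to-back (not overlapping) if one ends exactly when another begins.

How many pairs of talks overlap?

Sorted by start: B, A, C, D, E, F, G.
A starts exactly when B ends (back-to-back, no overlap), so B has no further overlaps.
C starts after A ends, so A has no further overlaps.
D starts after C ends, so C has no further overlaps.
E starts before D ends → D and E overlap.
F starts after D ends, so D has no further overlaps.
F starts after E ends, so E has no further overlaps.
G starts before F ends → F and G overlap.
Overlapping pairs: D & E, F & G — 2 in total.

2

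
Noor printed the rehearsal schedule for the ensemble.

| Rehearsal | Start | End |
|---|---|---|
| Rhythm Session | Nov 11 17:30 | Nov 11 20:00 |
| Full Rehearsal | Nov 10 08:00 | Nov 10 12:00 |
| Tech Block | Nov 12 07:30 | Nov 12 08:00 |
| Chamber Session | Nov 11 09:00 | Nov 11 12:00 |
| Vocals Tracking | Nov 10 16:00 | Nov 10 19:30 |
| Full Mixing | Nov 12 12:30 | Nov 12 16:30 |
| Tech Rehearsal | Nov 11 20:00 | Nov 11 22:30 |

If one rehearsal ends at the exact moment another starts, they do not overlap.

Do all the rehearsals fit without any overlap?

Sorted by start: Full Rehearsal, Vocals Tracking, Chamber Session, Rhythm Session, Tech Rehearsal, Tech Block, Full Mixing.
Vocals Tracking starts after Full Rehearsal ends; Full Rehearsal is clear from here.
Chamber Session starts after Vocals Tracking ends; Vocals Tracking is clear from here.
Rhythm Session starts after Chamber Session ends; Chamber Session is clear from here.
Tech Rehearsal starts exactly when Rhythm Session ends (back-to-back, no overlap); Rhythm Session is clear from here.
Tech Block starts after Tech Rehearsal ends; Tech Rehearsal is clear from here.
Full Mixing starts after Tech Block ends.
Every pair is clear; the schedule has no overlaps.

Yes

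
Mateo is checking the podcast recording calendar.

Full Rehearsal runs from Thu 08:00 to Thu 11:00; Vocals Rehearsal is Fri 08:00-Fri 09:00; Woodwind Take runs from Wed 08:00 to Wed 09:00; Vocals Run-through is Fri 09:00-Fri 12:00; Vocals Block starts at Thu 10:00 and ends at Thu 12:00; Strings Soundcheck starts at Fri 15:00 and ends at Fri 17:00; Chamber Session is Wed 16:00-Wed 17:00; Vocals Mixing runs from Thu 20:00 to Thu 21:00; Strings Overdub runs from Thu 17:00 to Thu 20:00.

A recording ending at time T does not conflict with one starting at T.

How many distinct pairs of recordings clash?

1

Sorted by start: Woodwind Take, Chamber Session, Full Rehearsal, Vocals Block, Strings Overdub, Vocals Mixing, Vocals Rehearsal, Vocals Run-through, Strings Soundcheck.
Chamber Session starts after Woodwind Take ends, so Woodwind Take has no further overlaps.
Full Rehearsal starts after Chamber Session ends, so Chamber Session has no further overlaps.
Vocals Block starts before Full Rehearsal ends → Full Rehearsal and Vocals Block overlap.
Strings Overdub starts after Full Rehearsal ends, so Full Rehearsal has no further overlaps.
Strings Overdub starts after Vocals Block ends, so Vocals Block has no further overlaps.
Vocals Mixing starts exactly when Strings Overdub ends (back-to-back, no overlap), so Strings Overdub has no further overlaps.
Vocals Rehearsal starts after Vocals Mixing ends, so Vocals Mixing has no further overlaps.
Vocals Run-through starts exactly when Vocals Rehearsal ends (back-to-back, no overlap), so Vocals Rehearsal has no further overlaps.
Strings Soundcheck starts after Vocals Run-through ends.
Overlapping pairs: Full Rehearsal & Vocals Block — 1 in total.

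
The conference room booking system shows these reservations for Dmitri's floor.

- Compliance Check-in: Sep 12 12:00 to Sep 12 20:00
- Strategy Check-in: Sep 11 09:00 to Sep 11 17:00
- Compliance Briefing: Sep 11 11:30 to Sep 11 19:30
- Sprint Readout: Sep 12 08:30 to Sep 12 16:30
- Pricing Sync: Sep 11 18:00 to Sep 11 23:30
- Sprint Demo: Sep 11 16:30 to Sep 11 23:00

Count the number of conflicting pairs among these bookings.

Check each pair: they overlap iff neither finishes before the other starts.
Sorted by start: Strategy Check-in, Compliance Briefing, Sprint Demo, Pricing Sync, Sprint Readout, Compliance Check-in.
Compliance Briefing starts before Strategy Check-in ends → Strategy Check-in and Compliance Briefing overlap.
Sprint Demo starts before Strategy Check-in ends → Strategy Check-in and Sprint Demo overlap.
Pricing Sync starts after Strategy Check-in ends, so Strategy Check-in has no further overlaps.
Sprint Demo starts before Compliance Briefing ends → Compliance Briefing and Sprint Demo overlap.
Pricing Sync starts before Compliance Briefing ends → Compliance Briefing and Pricing Sync overlap.
Sprint Readout starts after Compliance Briefing ends, so Compliance Briefing has no further overlaps.
Pricing Sync starts before Sprint Demo ends → Sprint Demo and Pricing Sync overlap.
Sprint Readout starts after Sprint Demo ends, so Sprint Demo has no further overlaps.
Sprint Readout starts after Pricing Sync ends, so Pricing Sync has no further overlaps.
Compliance Check-in starts before Sprint Readout ends → Sprint Readout and Compliance Check-in overlap.
Overlapping pairs: Compliance Briefing & Pricing Sync, Compliance Briefing & Sprint Demo, Compliance Briefing & Strategy Check-in, Compliance Check-in & Sprint Readout, Pricing Sync & Sprint Demo, Sprint Demo & Strategy Check-in — 6 in total.

6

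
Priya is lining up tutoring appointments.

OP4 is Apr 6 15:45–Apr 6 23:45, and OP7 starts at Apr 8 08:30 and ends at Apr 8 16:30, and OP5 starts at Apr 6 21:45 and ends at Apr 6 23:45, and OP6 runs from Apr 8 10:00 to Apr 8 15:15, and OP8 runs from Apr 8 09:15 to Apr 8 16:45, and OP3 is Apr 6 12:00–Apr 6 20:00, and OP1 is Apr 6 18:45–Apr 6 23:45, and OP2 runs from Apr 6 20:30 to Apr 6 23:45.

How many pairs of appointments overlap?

Check each pair: they overlap iff neither finishes before the other starts.
Sorted by start: OP3, OP4, OP1, OP2, OP5, OP7, OP8, OP6.
OP4 starts before OP3 ends → OP3 and OP4 overlap.
OP1 starts before OP3 ends → OP3 and OP1 overlap.
OP2 starts after OP3 ends — done with OP3.
OP1 starts before OP4 ends → OP4 and OP1 overlap.
OP2 starts before OP4 ends → OP4 and OP2 overlap.
OP5 starts before OP4 ends → OP4 and OP5 overlap.
OP7 starts after OP4 ends — done with OP4.
OP2 starts before OP1 ends → OP1 and OP2 overlap.
OP5 starts before OP1 ends → OP1 and OP5 overlap.
OP7 starts after OP1 ends — done with OP1.
OP5 starts before OP2 ends → OP2 and OP5 overlap.
OP7 starts after OP2 ends — done with OP2.
OP7 starts after OP5 ends — done with OP5.
OP8 starts before OP7 ends → OP7 and OP8 overlap.
OP6 starts before OP7 ends → OP7 and OP6 overlap.
OP6 starts before OP8 ends → OP8 and OP6 overlap.
Overlapping pairs: OP1 & OP2, OP1 & OP3, OP1 & OP4, OP1 & OP5, OP2 & OP4, OP2 & OP5, OP3 & OP4, OP4 & OP5, OP6 & OP7, OP6 & OP8, OP7 & OP8 — 11 in total.

11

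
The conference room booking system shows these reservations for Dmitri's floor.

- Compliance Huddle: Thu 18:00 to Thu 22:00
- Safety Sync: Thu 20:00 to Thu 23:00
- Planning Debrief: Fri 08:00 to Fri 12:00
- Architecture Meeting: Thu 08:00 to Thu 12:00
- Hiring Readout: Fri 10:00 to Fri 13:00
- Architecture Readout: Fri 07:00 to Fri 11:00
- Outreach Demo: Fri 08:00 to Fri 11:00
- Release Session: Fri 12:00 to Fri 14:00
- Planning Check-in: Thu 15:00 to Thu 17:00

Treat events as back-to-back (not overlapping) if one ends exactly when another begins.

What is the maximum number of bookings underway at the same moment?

Sort all start/end points and keep a running count:
Thu 08:00 start Architecture Meeting → 1
Thu 12:00 end Architecture Meeting → 0
Thu 15:00 start Planning Check-in → 1
Thu 17:00 end Planning Check-in → 0
Thu 18:00 start Compliance Huddle → 1
Thu 20:00 start Safety Sync → 2
Thu 22:00 end Compliance Huddle → 1
Thu 23:00 end Safety Sync → 0
Fri 07:00 start Architecture Readout → 1
Fri 08:00 start Outreach Demo → 2
Fri 08:00 start Planning Debrief → 3
Fri 10:00 start Hiring Readout → 4
Fri 11:00 end Architecture Readout → 3
Fri 11:00 end Outreach Demo → 2
Fri 12:00 end Planning Debrief → 1
Fri 12:00 start Release Session → 2
Fri 13:00 end Hiring Readout → 1
Fri 14:00 end Release Session → 0
Peak is 4, at Fri 10:00 (Architecture Readout, Hiring Readout, Outreach Demo, Planning Debrief).

4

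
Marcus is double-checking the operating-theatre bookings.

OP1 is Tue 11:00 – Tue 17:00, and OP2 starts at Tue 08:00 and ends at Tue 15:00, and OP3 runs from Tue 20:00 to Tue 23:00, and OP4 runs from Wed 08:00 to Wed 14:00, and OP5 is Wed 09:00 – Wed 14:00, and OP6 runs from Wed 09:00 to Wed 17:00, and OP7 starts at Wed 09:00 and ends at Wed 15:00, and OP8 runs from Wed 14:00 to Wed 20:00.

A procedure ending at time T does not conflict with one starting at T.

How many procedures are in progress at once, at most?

Sort all start/end points and keep a running count:
Tue 08:00 start OP2 → 1
Tue 11:00 start OP1 → 2
Tue 15:00 end OP2 → 1
Tue 17:00 end OP1 → 0
Tue 20:00 start OP3 → 1
Tue 23:00 end OP3 → 0
Wed 08:00 start OP4 → 1
Wed 09:00 start OP5 → 2
Wed 09:00 start OP6 → 3
Wed 09:00 start OP7 → 4
Wed 14:00 end OP4 → 3
Wed 14:00 end OP5 → 2
Wed 14:00 start OP8 → 3
Wed 15:00 end OP7 → 2
Wed 17:00 end OP6 → 1
Wed 20:00 end OP8 → 0
Peak is 4, at Wed 09:00 (OP4, OP5, OP6, OP7).

4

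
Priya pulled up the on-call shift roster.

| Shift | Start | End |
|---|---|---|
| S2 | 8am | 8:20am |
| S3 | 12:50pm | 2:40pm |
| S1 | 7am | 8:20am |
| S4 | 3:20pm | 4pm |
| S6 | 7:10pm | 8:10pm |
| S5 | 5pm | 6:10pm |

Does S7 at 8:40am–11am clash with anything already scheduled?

No — it doesn't clash with anything

S1: ends 8:20am at or before S7 starts 8:40am → clear.
S2: ends 8:20am at or before S7 starts 8:40am → clear.
S3: starts 12:50pm at or after S7 ends 11am → clear.
S4: starts 3:20pm at or after S7 ends 11am → clear.
S5: starts 5pm at or after S7 ends 11am → clear.
S6: starts 7:10pm at or after S7 ends 11am → clear.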